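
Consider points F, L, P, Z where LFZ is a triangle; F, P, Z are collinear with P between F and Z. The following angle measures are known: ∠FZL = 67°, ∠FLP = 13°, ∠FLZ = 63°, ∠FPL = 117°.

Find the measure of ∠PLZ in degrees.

1. ∠LZP = 67°  [P on ray ZF]
2. ∠LPZ = 63°  [linear pair at P on FZ]
3. ∠PLZ = 50°  [△LPZ]

∠PLZ = 50°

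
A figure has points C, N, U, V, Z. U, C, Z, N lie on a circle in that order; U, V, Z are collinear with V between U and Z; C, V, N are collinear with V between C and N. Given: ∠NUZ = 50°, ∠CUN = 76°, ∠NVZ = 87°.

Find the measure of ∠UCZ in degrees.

∠UCZ = 117°

1. ∠NCZ = 50°  [same arc ZN]
2. ∠CZN = 104°  [cyclic UCZN, opposite ∠U+∠Z]
3. ∠CVU = 87°  [vertical angles at V]
4. ∠CNZ = 26°  [△CZN]
5. ∠CVZ = 93°  [linear pair at V on UZ]
6. ∠CUZ = 26°  [same arc CZ]
7. ∠CZU = 37°  [△CVZ]
8. ∠UCZ = 117°  [△UCZ]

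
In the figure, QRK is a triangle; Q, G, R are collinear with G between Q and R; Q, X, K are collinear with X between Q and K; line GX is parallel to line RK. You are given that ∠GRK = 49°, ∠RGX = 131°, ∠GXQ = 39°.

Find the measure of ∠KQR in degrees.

∠KQR = 92°

1. ∠KRQ = 49°  [G on ray RQ]
2. ∠QKR = 39°  [GX∥RK, corresponding at X]
3. ∠KQR = 92°  [△QRK]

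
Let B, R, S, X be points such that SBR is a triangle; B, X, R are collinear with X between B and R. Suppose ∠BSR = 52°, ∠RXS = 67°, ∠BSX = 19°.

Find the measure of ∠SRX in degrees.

∠SRX = 80°

1. ∠BXS = 113°  [linear pair at X on BR]
2. ∠SBX = 48°  [△SBX]
3. ∠RBS = 48°  [X on ray BR]
4. ∠BRS = 80°  [△SBR]
5. ∠SRX = 80°  [X on ray RB]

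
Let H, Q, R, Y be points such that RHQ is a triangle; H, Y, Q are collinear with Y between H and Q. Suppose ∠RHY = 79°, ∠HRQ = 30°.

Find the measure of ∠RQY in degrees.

1. ∠QHR = 79°  [Y on ray HQ]
2. ∠HQR = 71°  [△RHQ]
3. ∠RQY = 71°  [Y on ray QH]

∠RQY = 71°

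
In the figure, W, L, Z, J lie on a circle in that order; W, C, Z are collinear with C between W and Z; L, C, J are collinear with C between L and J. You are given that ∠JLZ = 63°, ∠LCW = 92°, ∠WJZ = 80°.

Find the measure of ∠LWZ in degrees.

1. ∠LCZ = 88°  [linear pair at C on WZ]
2. ∠WLZ = 100°  [cyclic WLZJ, opposite ∠L+∠J]
3. ∠LZW = 29°  [△LCZ]
4. ∠LWZ = 51°  [△WLZ]

∠LWZ = 51°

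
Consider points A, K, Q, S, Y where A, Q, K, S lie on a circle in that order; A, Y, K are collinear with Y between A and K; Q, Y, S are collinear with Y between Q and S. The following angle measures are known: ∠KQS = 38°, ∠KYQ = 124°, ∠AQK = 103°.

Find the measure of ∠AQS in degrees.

1. ∠AKQ = 18°  [△QYK]
2. ∠AYQ = 56°  [linear pair at Y on AK]
3. ∠KAQ = 59°  [△AQK]
4. ∠AQS = 65°  [△AYQ]

∠AQS = 65°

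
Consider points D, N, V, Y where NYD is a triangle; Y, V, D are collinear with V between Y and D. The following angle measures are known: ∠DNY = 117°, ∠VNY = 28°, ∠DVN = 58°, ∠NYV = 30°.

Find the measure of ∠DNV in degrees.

1. ∠DYN = 30°  [V on ray YD]
2. ∠NDY = 33°  [△NYD]
3. ∠NDV = 33°  [V on ray DY]
4. ∠DNV = 89°  [△NVD]

∠DNV = 89°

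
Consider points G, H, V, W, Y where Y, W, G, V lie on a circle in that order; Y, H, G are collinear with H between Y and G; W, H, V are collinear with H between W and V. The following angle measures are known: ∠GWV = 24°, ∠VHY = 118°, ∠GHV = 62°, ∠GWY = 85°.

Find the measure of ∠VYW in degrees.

1. ∠GYV = 24°  [same arc GV]
2. ∠WVY = 38°  [△YHV]
3. ∠GVY = 95°  [cyclic YWGV, opposite ∠W+∠V]
4. ∠VGY = 61°  [△YGV]
5. ∠VWY = 61°  [same arc YV]
6. ∠VYW = 81°  [△YWV]

∠VYW = 81°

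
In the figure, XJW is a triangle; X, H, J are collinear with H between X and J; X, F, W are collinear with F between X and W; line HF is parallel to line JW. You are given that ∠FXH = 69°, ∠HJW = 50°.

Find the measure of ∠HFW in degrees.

1. ∠JXW = 69°  [H on XJ, F on XW]
2. ∠WJX = 50°  [H on ray JX]
3. ∠JWX = 61°  [△XJW]
4. ∠HFX = 61°  [HF∥JW, corresponding at F]
5. ∠HFW = 119°  [linear pair at F on XW]

∠HFW = 119°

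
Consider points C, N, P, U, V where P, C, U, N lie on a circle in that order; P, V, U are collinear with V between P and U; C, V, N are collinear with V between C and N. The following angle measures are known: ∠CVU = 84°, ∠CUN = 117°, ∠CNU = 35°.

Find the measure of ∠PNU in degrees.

1. ∠NVP = 84°  [vertical angles at V]
2. ∠NCU = 28°  [△CUN]
3. ∠NVU = 96°  [linear pair at V on PU]
4. ∠NPU = 28°  [same arc UN]
5. ∠NUP = 49°  [△UVN]
6. ∠PNU = 103°  [△PUN]

∠PNU = 103°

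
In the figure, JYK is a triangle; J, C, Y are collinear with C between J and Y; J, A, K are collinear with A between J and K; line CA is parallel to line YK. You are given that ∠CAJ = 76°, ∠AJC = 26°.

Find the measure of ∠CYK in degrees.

1. ∠ACJ = 78°  [△JCA]
2. ∠ACY = 102°  [linear pair at C on JY]
3. ∠CYK = 78°  [CA∥YK, co-interior at Y–C]

∠CYK = 78°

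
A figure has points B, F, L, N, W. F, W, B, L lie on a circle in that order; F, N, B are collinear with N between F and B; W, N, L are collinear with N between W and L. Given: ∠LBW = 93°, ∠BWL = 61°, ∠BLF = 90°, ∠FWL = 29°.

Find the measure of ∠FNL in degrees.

∠FNL = 55°

1. ∠LFW = 87°  [cyclic FWBL, opposite ∠F+∠B]
2. ∠BFL = 61°  [same arc BL]
3. ∠FLW = 64°  [△FWL]
4. ∠FNL = 55°  [△FNL]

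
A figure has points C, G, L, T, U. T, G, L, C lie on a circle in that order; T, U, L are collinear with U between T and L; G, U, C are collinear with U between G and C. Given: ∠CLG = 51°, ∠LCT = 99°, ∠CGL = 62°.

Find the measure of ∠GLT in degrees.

1. ∠GCL = 67°  [△GLC]
2. ∠LGT = 81°  [cyclic TGLC, opposite ∠G+∠C]
3. ∠GTL = 67°  [same arc GL]
4. ∠GLT = 32°  [△TGL]

∠GLT = 32°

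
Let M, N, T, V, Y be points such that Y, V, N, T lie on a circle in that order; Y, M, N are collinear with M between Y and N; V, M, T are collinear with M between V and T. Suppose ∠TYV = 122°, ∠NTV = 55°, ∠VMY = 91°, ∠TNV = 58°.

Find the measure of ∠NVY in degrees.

1. ∠NYV = 55°  [same arc VN]
2. ∠NVT = 67°  [△VNT]
3. ∠NMV = 89°  [linear pair at M on YN]
4. ∠VNY = 24°  [△VMN]
5. ∠NVY = 101°  [△YVN]

∠NVY = 101°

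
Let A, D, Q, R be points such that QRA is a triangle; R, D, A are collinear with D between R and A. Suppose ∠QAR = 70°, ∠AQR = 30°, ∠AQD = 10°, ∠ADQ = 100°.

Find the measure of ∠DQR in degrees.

∠DQR = 20°

1. ∠ARQ = 80°  [△QRA]
2. ∠QDR = 80°  [linear pair at D on RA]
3. ∠DRQ = 80°  [D on ray RA]
4. ∠DQR = 20°  [△QRD]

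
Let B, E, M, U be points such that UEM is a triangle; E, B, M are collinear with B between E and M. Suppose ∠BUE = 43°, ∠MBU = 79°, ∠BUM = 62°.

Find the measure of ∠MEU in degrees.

1. ∠EBU = 101°  [linear pair at B on EM]
2. ∠BEU = 36°  [△UEB]
3. ∠MEU = 36°  [B on ray EM]

∠MEU = 36°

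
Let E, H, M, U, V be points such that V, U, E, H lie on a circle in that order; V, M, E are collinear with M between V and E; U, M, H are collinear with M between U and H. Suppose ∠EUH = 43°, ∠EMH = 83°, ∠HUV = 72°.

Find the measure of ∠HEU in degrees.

∠HEU = 112°

1. ∠HEV = 72°  [same arc VH]
2. ∠EHU = 25°  [△EMH]
3. ∠HEU = 112°  [△UEH]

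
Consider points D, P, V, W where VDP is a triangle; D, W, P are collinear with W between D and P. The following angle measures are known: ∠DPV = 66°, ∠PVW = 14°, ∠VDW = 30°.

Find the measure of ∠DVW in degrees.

∠DVW = 70°

1. ∠VPW = 66°  [W on ray PD]
2. ∠PWV = 100°  [△VWP]
3. ∠DWV = 80°  [linear pair at W on DP]
4. ∠DVW = 70°  [△VDW]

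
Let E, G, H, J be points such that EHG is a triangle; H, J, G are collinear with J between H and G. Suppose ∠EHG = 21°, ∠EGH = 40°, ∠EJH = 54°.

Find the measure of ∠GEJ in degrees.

∠GEJ = 14°

1. ∠EGJ = 40°  [J on ray GH]
2. ∠EJG = 126°  [linear pair at J on HG]
3. ∠GEJ = 14°  [△EJG]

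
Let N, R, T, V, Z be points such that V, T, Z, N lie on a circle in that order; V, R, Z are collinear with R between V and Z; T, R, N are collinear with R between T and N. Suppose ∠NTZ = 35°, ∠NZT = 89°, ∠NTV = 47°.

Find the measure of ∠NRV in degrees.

1. ∠NVZ = 35°  [same arc ZN]
2. ∠NVT = 91°  [cyclic VTZN, opposite ∠V+∠Z]
3. ∠TNV = 42°  [△VTN]
4. ∠NRV = 103°  [△VRN]

∠NRV = 103°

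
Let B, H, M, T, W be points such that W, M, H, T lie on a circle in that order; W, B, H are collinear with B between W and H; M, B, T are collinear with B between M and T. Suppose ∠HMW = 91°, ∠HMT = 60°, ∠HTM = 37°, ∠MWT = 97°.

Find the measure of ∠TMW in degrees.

1. ∠HTW = 89°  [cyclic WMHT, opposite ∠M+∠T]
2. ∠HWT = 60°  [same arc HT]
3. ∠THW = 31°  [△WHT]
4. ∠TMW = 31°  [same arc WT]

∠TMW = 31°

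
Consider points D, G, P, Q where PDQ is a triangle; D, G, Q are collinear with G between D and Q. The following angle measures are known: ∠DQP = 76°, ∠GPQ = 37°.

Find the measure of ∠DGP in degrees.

1. ∠GQP = 76°  [G on ray QD]
2. ∠PGQ = 67°  [△PGQ]
3. ∠DGP = 113°  [linear pair at G on DQ]

∠DGP = 113°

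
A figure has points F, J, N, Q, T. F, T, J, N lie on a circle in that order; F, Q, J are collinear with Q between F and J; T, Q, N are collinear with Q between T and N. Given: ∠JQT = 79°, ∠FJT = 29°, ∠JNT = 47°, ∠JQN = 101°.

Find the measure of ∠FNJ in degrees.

∠FNJ = 76°

1. ∠FQN = 79°  [vertical angles at Q]
2. ∠FNT = 29°  [same arc FT]
3. ∠FJN = 32°  [△JQN]
4. ∠JFN = 72°  [△FQN]
5. ∠FNJ = 76°  [△FJN]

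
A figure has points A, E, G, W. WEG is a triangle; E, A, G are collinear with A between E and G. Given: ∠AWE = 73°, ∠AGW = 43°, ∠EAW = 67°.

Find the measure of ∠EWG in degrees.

1. ∠AEW = 40°  [△WEA]
2. ∠EGW = 43°  [A on ray GE]
3. ∠GEW = 40°  [A on ray EG]
4. ∠EWG = 97°  [△WEG]

∠EWG = 97°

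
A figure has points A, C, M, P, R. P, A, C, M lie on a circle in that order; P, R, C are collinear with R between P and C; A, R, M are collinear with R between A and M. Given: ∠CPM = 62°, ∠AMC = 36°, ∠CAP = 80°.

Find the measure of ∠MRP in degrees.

∠MRP = 54°

1. ∠CAM = 62°  [same arc CM]
2. ∠APC = 36°  [same arc AC]
3. ∠ACP = 64°  [△PAC]
4. ∠ARC = 54°  [△ARC]
5. ∠MRP = 54°  [vertical angles at R]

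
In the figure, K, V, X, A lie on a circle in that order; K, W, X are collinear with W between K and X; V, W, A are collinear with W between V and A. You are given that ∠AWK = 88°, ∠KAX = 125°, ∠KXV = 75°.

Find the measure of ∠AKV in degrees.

∠AKV = 67°

1. ∠VWX = 88°  [vertical angles at W]
2. ∠KVX = 55°  [cyclic KVXA, opposite ∠V+∠A]
3. ∠KAV = 75°  [same arc KV]
4. ∠VKX = 50°  [△KVX]
5. ∠KWV = 92°  [linear pair at W on KX]
6. ∠AVK = 38°  [△KWV]
7. ∠AKV = 67°  [△KVA]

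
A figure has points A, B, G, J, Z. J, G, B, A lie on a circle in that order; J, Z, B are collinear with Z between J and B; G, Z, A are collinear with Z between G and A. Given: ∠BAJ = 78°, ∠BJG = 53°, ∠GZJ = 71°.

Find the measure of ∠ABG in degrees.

1. ∠BGJ = 102°  [cyclic JGBA, opposite ∠G+∠A]
2. ∠BAG = 53°  [same arc GB]
3. ∠GBJ = 25°  [△JGB]
4. ∠BZG = 109°  [linear pair at Z on JB]
5. ∠AGB = 46°  [△GZB]
6. ∠ABG = 81°  [△GBA]

∠ABG = 81°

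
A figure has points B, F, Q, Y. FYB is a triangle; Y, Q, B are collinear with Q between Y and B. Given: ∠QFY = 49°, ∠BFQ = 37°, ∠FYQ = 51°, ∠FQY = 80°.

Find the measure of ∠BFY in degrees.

∠BFY = 86°

1. ∠BYF = 51°  [Q on ray YB]
2. ∠BQF = 100°  [linear pair at Q on YB]
3. ∠FBQ = 43°  [△FQB]
4. ∠FBY = 43°  [Q on ray BY]
5. ∠BFY = 86°  [△FYB]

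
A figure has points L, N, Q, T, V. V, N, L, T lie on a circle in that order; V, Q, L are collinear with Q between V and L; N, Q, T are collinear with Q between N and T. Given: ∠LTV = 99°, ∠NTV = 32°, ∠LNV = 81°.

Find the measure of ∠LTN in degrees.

∠LTN = 67°

1. ∠NLV = 32°  [same arc VN]
2. ∠LVN = 67°  [△VNL]
3. ∠LTN = 67°  [same arc NL]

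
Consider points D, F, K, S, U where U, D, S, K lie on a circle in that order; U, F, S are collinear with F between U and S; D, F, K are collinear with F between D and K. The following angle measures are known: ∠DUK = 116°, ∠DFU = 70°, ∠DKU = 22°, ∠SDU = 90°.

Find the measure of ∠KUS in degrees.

∠KUS = 48°

1. ∠KDU = 42°  [△UDK]
2. ∠SKU = 90°  [cyclic UDSK, opposite ∠D+∠K]
3. ∠KSU = 42°  [same arc UK]
4. ∠KUS = 48°  [△USK]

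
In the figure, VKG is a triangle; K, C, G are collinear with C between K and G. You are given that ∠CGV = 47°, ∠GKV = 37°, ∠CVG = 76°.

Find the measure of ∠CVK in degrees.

1. ∠GCV = 57°  [△VCG]
2. ∠CKV = 37°  [C on ray KG]
3. ∠KCV = 123°  [linear pair at C on KG]
4. ∠CVK = 20°  [△VKC]

∠CVK = 20°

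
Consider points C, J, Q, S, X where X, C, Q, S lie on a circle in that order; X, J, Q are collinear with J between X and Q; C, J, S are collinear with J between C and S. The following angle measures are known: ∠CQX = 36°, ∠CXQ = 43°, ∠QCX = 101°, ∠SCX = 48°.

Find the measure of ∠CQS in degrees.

1. ∠CSX = 36°  [same arc XC]
2. ∠CXS = 96°  [△XCS]
3. ∠CQS = 84°  [cyclic XCQS, opposite ∠X+∠Q]

∠CQS = 84°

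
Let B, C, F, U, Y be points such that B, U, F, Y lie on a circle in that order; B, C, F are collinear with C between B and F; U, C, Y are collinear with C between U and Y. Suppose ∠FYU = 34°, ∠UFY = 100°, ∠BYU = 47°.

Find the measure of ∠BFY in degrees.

1. ∠UBY = 80°  [cyclic BUFY, opposite ∠B+∠F]
2. ∠BUY = 53°  [△BUY]
3. ∠BFY = 53°  [same arc BY]

∠BFY = 53°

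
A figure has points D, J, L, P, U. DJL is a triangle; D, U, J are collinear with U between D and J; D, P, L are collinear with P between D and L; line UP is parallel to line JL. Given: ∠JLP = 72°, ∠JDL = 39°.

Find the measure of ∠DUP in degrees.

∠DUP = 69°

1. ∠DLJ = 72°  [P on ray LD]
2. ∠DJL = 69°  [△DJL]
3. ∠DUP = 69°  [UP∥JL, corresponding at U]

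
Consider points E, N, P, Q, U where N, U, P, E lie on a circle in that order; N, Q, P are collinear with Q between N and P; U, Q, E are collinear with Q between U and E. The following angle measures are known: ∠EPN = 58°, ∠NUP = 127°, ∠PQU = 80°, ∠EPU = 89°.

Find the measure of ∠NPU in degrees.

∠NPU = 31°

1. ∠EUN = 58°  [same arc NE]
2. ∠ENU = 91°  [cyclic NUPE, opposite ∠N+∠P]
3. ∠NEU = 31°  [△NUE]
4. ∠NPU = 31°  [same arc NU]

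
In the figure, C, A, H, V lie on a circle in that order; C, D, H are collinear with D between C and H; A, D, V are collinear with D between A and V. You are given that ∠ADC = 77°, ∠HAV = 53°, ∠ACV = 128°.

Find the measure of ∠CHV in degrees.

1. ∠HDV = 77°  [vertical angles at D]
2. ∠AHV = 52°  [cyclic CAHV, opposite ∠C+∠H]
3. ∠AVH = 75°  [△AHV]
4. ∠CHV = 28°  [△HDV]

∠CHV = 28°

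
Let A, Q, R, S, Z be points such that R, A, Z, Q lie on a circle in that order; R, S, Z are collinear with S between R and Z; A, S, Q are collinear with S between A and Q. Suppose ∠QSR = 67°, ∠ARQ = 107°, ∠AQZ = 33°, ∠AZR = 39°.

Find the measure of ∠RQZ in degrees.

∠RQZ = 72°

1. ∠QSZ = 113°  [linear pair at S on RZ]
2. ∠AZQ = 73°  [cyclic RAZQ, opposite ∠R+∠Z]
3. ∠QAZ = 74°  [△AZQ]
4. ∠QZR = 34°  [△ZSQ]
5. ∠QRZ = 74°  [same arc ZQ]
6. ∠RQZ = 72°  [△RZQ]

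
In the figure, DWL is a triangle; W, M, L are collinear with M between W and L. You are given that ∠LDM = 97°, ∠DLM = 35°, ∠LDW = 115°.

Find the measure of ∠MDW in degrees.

∠MDW = 18°

1. ∠DML = 48°  [△DML]
2. ∠DLW = 35°  [M on ray LW]
3. ∠DWL = 30°  [△DWL]
4. ∠DMW = 132°  [linear pair at M on WL]
5. ∠DWM = 30°  [M on ray WL]
6. ∠MDW = 18°  [△DWM]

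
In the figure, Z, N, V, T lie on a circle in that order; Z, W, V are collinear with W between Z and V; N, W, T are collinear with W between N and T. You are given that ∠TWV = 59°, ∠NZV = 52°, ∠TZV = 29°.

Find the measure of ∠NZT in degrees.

1. ∠NWZ = 59°  [vertical angles at W]
2. ∠TWZ = 121°  [linear pair at W on ZV]
3. ∠TNZ = 69°  [△ZWN]
4. ∠NTZ = 30°  [△ZWT]
5. ∠NZT = 81°  [△ZNT]

∠NZT = 81°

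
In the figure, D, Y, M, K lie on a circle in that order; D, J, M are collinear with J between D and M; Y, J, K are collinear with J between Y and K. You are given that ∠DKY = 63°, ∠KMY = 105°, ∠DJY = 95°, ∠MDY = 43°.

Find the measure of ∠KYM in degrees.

∠KYM = 32°

1. ∠DMY = 63°  [same arc DY]
2. ∠MJY = 85°  [linear pair at J on DM]
3. ∠KYM = 32°  [△YJM]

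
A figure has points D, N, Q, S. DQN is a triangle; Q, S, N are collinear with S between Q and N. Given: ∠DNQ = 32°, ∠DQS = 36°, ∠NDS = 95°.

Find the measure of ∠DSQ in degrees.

∠DSQ = 127°

1. ∠DNS = 32°  [S on ray NQ]
2. ∠DSN = 53°  [△DSN]
3. ∠DSQ = 127°  [linear pair at S on QN]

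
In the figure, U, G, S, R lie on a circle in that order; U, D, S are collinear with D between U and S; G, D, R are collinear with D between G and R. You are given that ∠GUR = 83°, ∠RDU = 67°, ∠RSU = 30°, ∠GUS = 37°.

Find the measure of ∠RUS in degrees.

∠RUS = 46°

1. ∠GSR = 97°  [cyclic UGSR, opposite ∠U+∠S]
2. ∠RDS = 113°  [linear pair at D on US]
3. ∠GRS = 37°  [△SDR]
4. ∠RGS = 46°  [△GSR]
5. ∠RUS = 46°  [same arc SR]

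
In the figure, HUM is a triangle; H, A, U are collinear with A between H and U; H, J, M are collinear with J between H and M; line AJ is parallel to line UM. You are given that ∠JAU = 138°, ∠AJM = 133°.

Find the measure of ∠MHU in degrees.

∠MHU = 91°

1. ∠HAJ = 42°  [linear pair at A on HU]
2. ∠AJH = 47°  [linear pair at J on HM]
3. ∠AHJ = 91°  [△HAJ]
4. ∠MHU = 91°  [A on HU, J on HM]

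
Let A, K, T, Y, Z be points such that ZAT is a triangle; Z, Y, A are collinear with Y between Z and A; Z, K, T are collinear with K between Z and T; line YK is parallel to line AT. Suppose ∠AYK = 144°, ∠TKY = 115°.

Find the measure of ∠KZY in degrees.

1. ∠KYZ = 36°  [linear pair at Y on ZA]
2. ∠YKZ = 65°  [linear pair at K on ZT]
3. ∠KZY = 79°  [△ZYK]

∠KZY = 79°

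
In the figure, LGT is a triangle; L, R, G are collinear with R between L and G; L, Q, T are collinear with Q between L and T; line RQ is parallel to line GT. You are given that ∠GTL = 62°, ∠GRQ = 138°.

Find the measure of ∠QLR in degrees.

1. ∠LQR = 62°  [RQ∥GT, corresponding at Q]
2. ∠LRQ = 42°  [linear pair at R on LG]
3. ∠QLR = 76°  [△LRQ]

∠QLR = 76°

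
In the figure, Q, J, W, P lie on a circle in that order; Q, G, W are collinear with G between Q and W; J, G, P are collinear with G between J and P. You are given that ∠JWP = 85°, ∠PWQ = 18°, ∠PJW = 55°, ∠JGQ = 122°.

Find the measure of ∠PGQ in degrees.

1. ∠JPW = 40°  [△JWP]
2. ∠PGW = 122°  [△WGP]
3. ∠PGQ = 58°  [linear pair at G on QW]

∠PGQ = 58°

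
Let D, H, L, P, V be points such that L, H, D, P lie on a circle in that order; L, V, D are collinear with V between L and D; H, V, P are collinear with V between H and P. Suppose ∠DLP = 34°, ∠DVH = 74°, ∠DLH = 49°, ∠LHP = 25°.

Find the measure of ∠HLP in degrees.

∠HLP = 83°

1. ∠DHP = 34°  [same arc DP]
2. ∠DPH = 49°  [same arc HD]
3. ∠HDP = 97°  [△HDP]
4. ∠HLP = 83°  [cyclic LHDP, opposite ∠L+∠D]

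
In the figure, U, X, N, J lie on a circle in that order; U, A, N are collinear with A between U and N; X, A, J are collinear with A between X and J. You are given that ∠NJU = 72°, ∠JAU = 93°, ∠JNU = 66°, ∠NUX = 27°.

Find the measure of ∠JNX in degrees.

1. ∠JUN = 42°  [△UNJ]
2. ∠JAN = 87°  [linear pair at A on UN]
3. ∠NJX = 27°  [△NAJ]
4. ∠JXN = 42°  [same arc NJ]
5. ∠JNX = 111°  [△XNJ]

∠JNX = 111°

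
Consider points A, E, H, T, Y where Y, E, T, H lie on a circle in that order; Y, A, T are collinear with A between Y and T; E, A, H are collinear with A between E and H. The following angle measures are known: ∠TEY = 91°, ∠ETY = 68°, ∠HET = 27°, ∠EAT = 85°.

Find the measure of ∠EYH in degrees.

1. ∠EYT = 21°  [△YET]
2. ∠EHY = 68°  [same arc YE]
3. ∠EAY = 95°  [linear pair at A on YT]
4. ∠HEY = 64°  [△YAE]
5. ∠EYH = 48°  [△YEH]

∠EYH = 48°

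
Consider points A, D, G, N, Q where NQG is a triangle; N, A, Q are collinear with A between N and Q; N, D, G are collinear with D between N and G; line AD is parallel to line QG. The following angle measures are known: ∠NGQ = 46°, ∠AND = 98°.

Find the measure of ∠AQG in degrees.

∠AQG = 36°

1. ∠ADN = 46°  [AD∥QG, corresponding at D]
2. ∠DAN = 36°  [△NAD]
3. ∠DAQ = 144°  [linear pair at A on NQ]
4. ∠AQG = 36°  [AD∥QG, co-interior at Q–A]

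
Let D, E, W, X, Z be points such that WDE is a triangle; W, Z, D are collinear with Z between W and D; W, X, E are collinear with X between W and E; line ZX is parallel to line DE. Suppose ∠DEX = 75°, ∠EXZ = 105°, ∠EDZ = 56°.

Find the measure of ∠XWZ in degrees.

1. ∠DEW = 75°  [X on ray EW]
2. ∠EDW = 56°  [Z on ray DW]
3. ∠DWE = 49°  [△WDE]
4. ∠XWZ = 49°  [Z on WD, X on WE]

∠XWZ = 49°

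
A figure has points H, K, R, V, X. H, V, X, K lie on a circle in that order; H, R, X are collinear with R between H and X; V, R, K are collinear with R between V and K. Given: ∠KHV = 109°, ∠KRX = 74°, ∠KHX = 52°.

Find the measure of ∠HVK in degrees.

1. ∠HRK = 106°  [linear pair at R on HX]
2. ∠HKV = 22°  [△HRK]
3. ∠HVK = 49°  [△HVK]

∠HVK = 49°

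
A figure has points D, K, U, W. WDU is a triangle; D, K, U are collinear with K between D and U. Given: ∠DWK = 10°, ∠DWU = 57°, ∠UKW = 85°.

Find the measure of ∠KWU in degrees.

1. ∠DKW = 95°  [linear pair at K on DU]
2. ∠KDW = 75°  [△WDK]
3. ∠UDW = 75°  [K on ray DU]
4. ∠DUW = 48°  [△WDU]
5. ∠KUW = 48°  [K on ray UD]
6. ∠KWU = 47°  [△WKU]

∠KWU = 47°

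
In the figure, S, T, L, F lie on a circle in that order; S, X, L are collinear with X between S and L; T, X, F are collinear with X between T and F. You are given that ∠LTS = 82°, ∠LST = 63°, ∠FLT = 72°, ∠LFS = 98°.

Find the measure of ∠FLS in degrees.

∠FLS = 37°

1. ∠SLT = 35°  [△STL]
2. ∠FST = 108°  [cyclic STLF, opposite ∠S+∠L]
3. ∠SFT = 35°  [same arc ST]
4. ∠FTS = 37°  [△STF]
5. ∠FLS = 37°  [same arc SF]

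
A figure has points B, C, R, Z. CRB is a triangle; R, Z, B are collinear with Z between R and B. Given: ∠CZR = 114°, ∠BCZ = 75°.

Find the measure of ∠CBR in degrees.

1. ∠BZC = 66°  [linear pair at Z on RB]
2. ∠CBZ = 39°  [△CZB]
3. ∠CBR = 39°  [Z on ray BR]

∠CBR = 39°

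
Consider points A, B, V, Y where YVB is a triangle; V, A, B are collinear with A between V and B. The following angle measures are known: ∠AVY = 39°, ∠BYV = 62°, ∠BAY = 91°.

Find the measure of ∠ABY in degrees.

∠ABY = 79°

1. ∠BVY = 39°  [A on ray VB]
2. ∠VBY = 79°  [△YVB]
3. ∠ABY = 79°  [A on ray BV]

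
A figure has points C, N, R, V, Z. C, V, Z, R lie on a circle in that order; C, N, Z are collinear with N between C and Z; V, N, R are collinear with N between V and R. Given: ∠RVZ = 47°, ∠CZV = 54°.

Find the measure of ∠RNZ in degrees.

1. ∠RCZ = 47°  [same arc ZR]
2. ∠CRV = 54°  [same arc CV]
3. ∠CNR = 79°  [△CNR]
4. ∠RNZ = 101°  [linear pair at N on CZ]

∠RNZ = 101°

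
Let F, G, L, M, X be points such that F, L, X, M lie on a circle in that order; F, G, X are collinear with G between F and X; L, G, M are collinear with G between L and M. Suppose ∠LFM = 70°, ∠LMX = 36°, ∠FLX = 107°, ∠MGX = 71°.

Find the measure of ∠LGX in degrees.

∠LGX = 109°

1. ∠LXM = 110°  [cyclic FLXM, opposite ∠F+∠X]
2. ∠LFX = 36°  [same arc LX]
3. ∠MLX = 34°  [△LXM]
4. ∠FXL = 37°  [△FLX]
5. ∠LGX = 109°  [△LGX]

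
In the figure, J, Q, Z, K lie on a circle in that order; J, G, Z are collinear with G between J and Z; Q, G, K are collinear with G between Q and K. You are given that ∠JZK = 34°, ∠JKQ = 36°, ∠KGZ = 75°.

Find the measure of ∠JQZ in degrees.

∠JQZ = 73°

1. ∠JQK = 34°  [same arc JK]
2. ∠JZQ = 36°  [same arc JQ]
3. ∠JGQ = 75°  [vertical angles at G]
4. ∠QJZ = 71°  [△JGQ]
5. ∠JQZ = 73°  [△JQZ]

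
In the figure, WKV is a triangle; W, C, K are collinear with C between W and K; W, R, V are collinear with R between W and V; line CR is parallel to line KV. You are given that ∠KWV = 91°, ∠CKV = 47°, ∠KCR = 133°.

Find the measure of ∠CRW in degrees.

1. ∠CWR = 91°  [C on WK, R on WV]
2. ∠RCW = 47°  [linear pair at C on WK]
3. ∠CRW = 42°  [△WCR]

∠CRW = 42°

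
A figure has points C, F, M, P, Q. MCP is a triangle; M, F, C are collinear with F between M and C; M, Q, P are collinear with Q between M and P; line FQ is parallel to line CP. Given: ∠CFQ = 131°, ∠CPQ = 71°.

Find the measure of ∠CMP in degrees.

∠CMP = 60°

1. ∠MFQ = 49°  [linear pair at F on MC]
2. ∠CPM = 71°  [Q on ray PM]
3. ∠MCP = 49°  [FQ∥CP, corresponding at F]
4. ∠CMP = 60°  [△MCP]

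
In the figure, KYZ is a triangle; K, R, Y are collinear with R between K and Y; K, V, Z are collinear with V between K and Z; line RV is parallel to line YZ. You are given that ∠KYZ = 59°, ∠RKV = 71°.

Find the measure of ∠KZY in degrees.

1. ∠KRV = 59°  [RV∥YZ, corresponding at R]
2. ∠KVR = 50°  [△KRV]
3. ∠KZY = 50°  [RV∥YZ, corresponding at V]

∠KZY = 50°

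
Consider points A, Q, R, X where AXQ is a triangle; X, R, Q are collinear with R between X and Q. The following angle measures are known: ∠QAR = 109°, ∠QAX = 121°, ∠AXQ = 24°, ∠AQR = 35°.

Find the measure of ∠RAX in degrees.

1. ∠ARQ = 36°  [△ARQ]
2. ∠AXR = 24°  [R on ray XQ]
3. ∠ARX = 144°  [linear pair at R on XQ]
4. ∠RAX = 12°  [△AXR]

∠RAX = 12°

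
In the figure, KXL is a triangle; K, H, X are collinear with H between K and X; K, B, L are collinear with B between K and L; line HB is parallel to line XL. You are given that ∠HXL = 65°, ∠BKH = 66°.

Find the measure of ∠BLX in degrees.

∠BLX = 49°

1. ∠KXL = 65°  [H on ray XK]
2. ∠LKX = 66°  [H on KX, B on KL]
3. ∠KLX = 49°  [△KXL]
4. ∠BLX = 49°  [B on ray LK]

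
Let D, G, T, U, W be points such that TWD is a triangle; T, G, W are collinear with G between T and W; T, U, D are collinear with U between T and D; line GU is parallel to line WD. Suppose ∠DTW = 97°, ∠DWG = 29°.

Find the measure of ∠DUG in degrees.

1. ∠DWT = 29°  [G on ray WT]
2. ∠TDW = 54°  [△TWD]
3. ∠GUT = 54°  [GU∥WD, corresponding at U]
4. ∠DUG = 126°  [linear pair at U on TD]

∠DUG = 126°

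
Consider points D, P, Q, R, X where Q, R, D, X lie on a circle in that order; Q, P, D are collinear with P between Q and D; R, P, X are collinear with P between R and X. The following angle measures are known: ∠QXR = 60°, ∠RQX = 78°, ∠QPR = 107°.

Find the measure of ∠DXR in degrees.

1. ∠QDR = 60°  [same arc QR]
2. ∠RDX = 102°  [cyclic QRDX, opposite ∠Q+∠D]
3. ∠DPR = 73°  [linear pair at P on QD]
4. ∠DRX = 47°  [△RPD]
5. ∠DXR = 31°  [△RDX]

∠DXR = 31°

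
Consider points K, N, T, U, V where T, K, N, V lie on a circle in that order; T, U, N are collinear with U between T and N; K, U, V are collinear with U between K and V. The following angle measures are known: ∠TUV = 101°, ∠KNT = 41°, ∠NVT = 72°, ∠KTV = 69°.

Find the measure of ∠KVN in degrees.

1. ∠KUN = 101°  [vertical angles at U]
2. ∠NKV = 38°  [△KUN]
3. ∠KNV = 111°  [cyclic TKNV, opposite ∠T+∠N]
4. ∠KVN = 31°  [△KNV]

∠KVN = 31°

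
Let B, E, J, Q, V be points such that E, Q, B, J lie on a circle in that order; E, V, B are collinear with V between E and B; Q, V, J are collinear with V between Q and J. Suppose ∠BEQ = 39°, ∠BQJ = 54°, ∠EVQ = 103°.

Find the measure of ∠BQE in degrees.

∠BQE = 92°

1. ∠BJQ = 39°  [same arc QB]
2. ∠BEJ = 54°  [same arc BJ]
3. ∠BVJ = 103°  [vertical angles at V]
4. ∠EBJ = 38°  [△BVJ]
5. ∠BJE = 88°  [△EBJ]
6. ∠BQE = 92°  [cyclic EQBJ, opposite ∠Q+∠J]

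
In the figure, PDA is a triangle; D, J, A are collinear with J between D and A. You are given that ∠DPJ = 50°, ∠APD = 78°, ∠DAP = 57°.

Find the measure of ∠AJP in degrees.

∠AJP = 95°

1. ∠ADP = 45°  [△PDA]
2. ∠JDP = 45°  [J on ray DA]
3. ∠DJP = 85°  [△PDJ]
4. ∠AJP = 95°  [linear pair at J on DA]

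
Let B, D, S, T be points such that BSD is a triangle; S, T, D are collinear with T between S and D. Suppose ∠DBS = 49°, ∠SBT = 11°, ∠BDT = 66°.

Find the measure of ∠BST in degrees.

∠BST = 65°

1. ∠BDS = 66°  [T on ray DS]
2. ∠BSD = 65°  [△BSD]
3. ∠BST = 65°  [T on ray SD]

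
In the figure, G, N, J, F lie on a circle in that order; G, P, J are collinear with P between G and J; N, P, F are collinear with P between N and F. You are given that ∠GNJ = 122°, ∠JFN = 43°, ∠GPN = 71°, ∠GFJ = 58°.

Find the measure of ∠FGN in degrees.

∠FGN = 99°

1. ∠JGN = 43°  [same arc NJ]
2. ∠FNG = 66°  [△GPN]
3. ∠GJN = 15°  [△GNJ]
4. ∠GFN = 15°  [same arc GN]
5. ∠FGN = 99°  [△GNF]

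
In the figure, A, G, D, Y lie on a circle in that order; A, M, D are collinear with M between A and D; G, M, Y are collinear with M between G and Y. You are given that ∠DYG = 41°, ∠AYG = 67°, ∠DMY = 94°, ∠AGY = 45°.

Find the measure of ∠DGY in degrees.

1. ∠GAY = 68°  [△AGY]
2. ∠GDY = 112°  [cyclic AGDY, opposite ∠A+∠D]
3. ∠DGY = 27°  [△GDY]

∠DGY = 27°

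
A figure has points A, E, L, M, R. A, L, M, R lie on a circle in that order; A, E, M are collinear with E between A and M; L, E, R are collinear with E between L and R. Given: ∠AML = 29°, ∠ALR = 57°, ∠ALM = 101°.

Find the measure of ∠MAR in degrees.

1. ∠AMR = 57°  [same arc AR]
2. ∠ARM = 79°  [cyclic ALMR, opposite ∠L+∠R]
3. ∠MAR = 44°  [△AMR]

∠MAR = 44°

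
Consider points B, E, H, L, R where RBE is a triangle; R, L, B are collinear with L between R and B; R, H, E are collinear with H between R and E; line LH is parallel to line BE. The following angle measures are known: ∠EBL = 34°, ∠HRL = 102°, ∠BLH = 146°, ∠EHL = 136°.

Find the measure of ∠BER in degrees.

1. ∠EBR = 34°  [L on ray BR]
2. ∠BRE = 102°  [L on RB, H on RE]
3. ∠BER = 44°  [△RBE]

∠BER = 44°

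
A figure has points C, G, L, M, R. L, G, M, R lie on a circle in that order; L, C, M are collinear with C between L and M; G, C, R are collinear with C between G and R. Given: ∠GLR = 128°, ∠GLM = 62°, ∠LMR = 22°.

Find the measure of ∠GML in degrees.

1. ∠LGR = 22°  [same arc LR]
2. ∠GRL = 30°  [△LGR]
3. ∠GML = 30°  [same arc LG]

∠GML = 30°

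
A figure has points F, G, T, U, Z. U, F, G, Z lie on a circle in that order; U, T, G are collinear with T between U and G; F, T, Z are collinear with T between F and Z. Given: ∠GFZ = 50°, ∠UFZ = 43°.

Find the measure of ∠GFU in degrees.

∠GFU = 93°

1. ∠GUZ = 50°  [same arc GZ]
2. ∠UGZ = 43°  [same arc UZ]
3. ∠GZU = 87°  [△UGZ]
4. ∠GFU = 93°  [cyclic UFGZ, opposite ∠F+∠Z]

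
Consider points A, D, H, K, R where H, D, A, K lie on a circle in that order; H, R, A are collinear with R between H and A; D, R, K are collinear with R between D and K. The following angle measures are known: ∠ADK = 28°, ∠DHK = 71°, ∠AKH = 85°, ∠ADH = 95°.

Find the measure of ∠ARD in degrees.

1. ∠AHK = 28°  [same arc AK]
2. ∠DAK = 109°  [cyclic HDAK, opposite ∠H+∠A]
3. ∠HAK = 67°  [△HAK]
4. ∠AKD = 43°  [△DAK]
5. ∠HDK = 67°  [same arc HK]
6. ∠AHD = 43°  [same arc DA]
7. ∠DRH = 70°  [△HRD]
8. ∠ARD = 110°  [linear pair at R on HA]

∠ARD = 110°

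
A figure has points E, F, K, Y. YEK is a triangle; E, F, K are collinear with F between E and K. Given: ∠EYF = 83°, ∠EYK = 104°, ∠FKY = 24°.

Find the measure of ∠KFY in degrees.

1. ∠EKY = 24°  [F on ray KE]
2. ∠KEY = 52°  [△YEK]
3. ∠FEY = 52°  [F on ray EK]
4. ∠EFY = 45°  [△YEF]
5. ∠KFY = 135°  [linear pair at F on EK]

∠KFY = 135°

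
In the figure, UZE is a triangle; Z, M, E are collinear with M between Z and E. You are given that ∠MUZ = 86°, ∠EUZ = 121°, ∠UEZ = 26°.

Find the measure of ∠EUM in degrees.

1. ∠EZU = 33°  [△UZE]
2. ∠MEU = 26°  [M on ray EZ]
3. ∠MZU = 33°  [M on ray ZE]
4. ∠UMZ = 61°  [△UZM]
5. ∠EMU = 119°  [linear pair at M on ZE]
6. ∠EUM = 35°  [△UME]

∠EUM = 35°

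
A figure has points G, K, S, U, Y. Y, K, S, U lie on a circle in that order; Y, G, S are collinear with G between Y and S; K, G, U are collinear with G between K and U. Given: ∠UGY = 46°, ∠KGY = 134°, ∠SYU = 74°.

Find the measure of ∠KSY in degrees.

1. ∠KGS = 46°  [vertical angles at G]
2. ∠SKU = 74°  [same arc SU]
3. ∠KSY = 60°  [△KGS]

∠KSY = 60°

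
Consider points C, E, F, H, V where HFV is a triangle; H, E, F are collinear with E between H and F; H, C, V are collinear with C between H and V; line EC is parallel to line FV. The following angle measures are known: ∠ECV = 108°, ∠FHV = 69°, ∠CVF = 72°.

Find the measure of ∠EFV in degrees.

∠EFV = 39°

1. ∠FVH = 72°  [C on ray VH]
2. ∠HFV = 39°  [△HFV]
3. ∠EFV = 39°  [E on ray FH]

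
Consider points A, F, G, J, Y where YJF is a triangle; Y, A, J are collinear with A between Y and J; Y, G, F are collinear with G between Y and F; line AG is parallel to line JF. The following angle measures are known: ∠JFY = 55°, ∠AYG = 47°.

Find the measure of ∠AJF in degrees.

∠AJF = 78°

1. ∠AGY = 55°  [AG∥JF, corresponding at G]
2. ∠GAY = 78°  [△YAG]
3. ∠GAJ = 102°  [linear pair at A on YJ]
4. ∠AJF = 78°  [AG∥JF, co-interior at J–A]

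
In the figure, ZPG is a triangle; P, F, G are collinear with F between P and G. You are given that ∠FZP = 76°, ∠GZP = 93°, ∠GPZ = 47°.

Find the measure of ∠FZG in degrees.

1. ∠PGZ = 40°  [△ZPG]
2. ∠FPZ = 47°  [F on ray PG]
3. ∠FGZ = 40°  [F on ray GP]
4. ∠PFZ = 57°  [△ZPF]
5. ∠GFZ = 123°  [linear pair at F on PG]
6. ∠FZG = 17°  [△ZFG]

∠FZG = 17°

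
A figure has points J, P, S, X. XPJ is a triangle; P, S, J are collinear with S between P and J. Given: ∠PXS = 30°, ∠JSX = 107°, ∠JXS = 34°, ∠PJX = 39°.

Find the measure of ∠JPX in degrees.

1. ∠PSX = 73°  [linear pair at S on PJ]
2. ∠SPX = 77°  [△XPS]
3. ∠JPX = 77°  [S on ray PJ]

∠JPX = 77°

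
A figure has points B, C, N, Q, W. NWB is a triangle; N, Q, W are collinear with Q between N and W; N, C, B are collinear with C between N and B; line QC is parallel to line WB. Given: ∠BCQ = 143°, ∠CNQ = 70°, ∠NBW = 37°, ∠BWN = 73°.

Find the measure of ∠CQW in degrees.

∠CQW = 107°

1. ∠NCQ = 37°  [linear pair at C on NB]
2. ∠CQN = 73°  [△NQC]
3. ∠CQW = 107°  [linear pair at Q on NW]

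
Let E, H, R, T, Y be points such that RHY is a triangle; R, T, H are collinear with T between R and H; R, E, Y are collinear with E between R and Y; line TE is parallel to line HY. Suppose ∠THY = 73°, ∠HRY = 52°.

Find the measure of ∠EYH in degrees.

∠EYH = 55°

1. ∠RHY = 73°  [T on ray HR]
2. ∠HYR = 55°  [△RHY]
3. ∠EYH = 55°  [E on ray YR]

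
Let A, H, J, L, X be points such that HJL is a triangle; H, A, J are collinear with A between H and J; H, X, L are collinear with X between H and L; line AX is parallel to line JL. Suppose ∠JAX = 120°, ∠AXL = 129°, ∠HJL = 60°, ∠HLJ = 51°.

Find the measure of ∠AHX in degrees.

∠AHX = 69°

1. ∠HAX = 60°  [linear pair at A on HJ]
2. ∠AXH = 51°  [linear pair at X on HL]
3. ∠AHX = 69°  [△HAX]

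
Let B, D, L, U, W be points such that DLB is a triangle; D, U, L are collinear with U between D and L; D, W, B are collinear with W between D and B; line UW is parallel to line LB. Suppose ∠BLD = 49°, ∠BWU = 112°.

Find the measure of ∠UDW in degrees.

∠UDW = 63°

1. ∠DUW = 49°  [UW∥LB, corresponding at U]
2. ∠DWU = 68°  [linear pair at W on DB]
3. ∠UDW = 63°  [△DUW]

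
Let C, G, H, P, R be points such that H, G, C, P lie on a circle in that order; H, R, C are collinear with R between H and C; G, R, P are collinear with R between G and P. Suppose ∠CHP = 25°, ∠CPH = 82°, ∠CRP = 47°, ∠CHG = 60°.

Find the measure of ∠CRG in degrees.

1. ∠CGP = 25°  [same arc CP]
2. ∠CGH = 98°  [cyclic HGCP, opposite ∠G+∠P]
3. ∠GCH = 22°  [△HGC]
4. ∠CRG = 133°  [△GRC]

∠CRG = 133°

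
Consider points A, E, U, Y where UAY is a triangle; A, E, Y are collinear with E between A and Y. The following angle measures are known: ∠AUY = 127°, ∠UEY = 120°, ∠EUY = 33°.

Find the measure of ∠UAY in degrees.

1. ∠EYU = 27°  [△UEY]
2. ∠AYU = 27°  [E on ray YA]
3. ∠UAY = 26°  [△UAY]

∠UAY = 26°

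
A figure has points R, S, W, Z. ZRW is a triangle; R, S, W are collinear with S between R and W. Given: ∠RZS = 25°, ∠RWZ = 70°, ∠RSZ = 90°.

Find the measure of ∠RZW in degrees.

1. ∠SRZ = 65°  [△ZRS]
2. ∠WRZ = 65°  [S on ray RW]
3. ∠RZW = 45°  [△ZRW]

∠RZW = 45°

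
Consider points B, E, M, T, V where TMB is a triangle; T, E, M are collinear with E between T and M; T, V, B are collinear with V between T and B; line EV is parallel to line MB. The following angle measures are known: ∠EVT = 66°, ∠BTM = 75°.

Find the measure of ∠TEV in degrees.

∠TEV = 39°

1. ∠MBT = 66°  [EV∥MB, corresponding at V]
2. ∠BMT = 39°  [△TMB]
3. ∠TEV = 39°  [EV∥MB, corresponding at E]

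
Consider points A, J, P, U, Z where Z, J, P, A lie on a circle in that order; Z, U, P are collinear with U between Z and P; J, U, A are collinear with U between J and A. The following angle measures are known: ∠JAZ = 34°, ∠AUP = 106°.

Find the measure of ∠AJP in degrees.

∠AJP = 72°

1. ∠JPZ = 34°  [same arc ZJ]
2. ∠JUZ = 106°  [vertical angles at U]
3. ∠JUP = 74°  [linear pair at U on ZP]
4. ∠AJP = 72°  [△JUP]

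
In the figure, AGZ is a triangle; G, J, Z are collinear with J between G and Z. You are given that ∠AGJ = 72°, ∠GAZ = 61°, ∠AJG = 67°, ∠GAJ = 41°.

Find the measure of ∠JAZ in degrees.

∠JAZ = 20°

1. ∠AGZ = 72°  [J on ray GZ]
2. ∠AZG = 47°  [△AGZ]
3. ∠AJZ = 113°  [linear pair at J on GZ]
4. ∠AZJ = 47°  [J on ray ZG]
5. ∠JAZ = 20°  [△AJZ]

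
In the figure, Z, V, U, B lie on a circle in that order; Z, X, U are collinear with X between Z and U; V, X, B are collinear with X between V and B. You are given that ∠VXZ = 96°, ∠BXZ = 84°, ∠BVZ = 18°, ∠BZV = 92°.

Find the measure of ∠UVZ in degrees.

∠UVZ = 44°

1. ∠UZV = 66°  [△ZXV]
2. ∠VBZ = 70°  [△ZVB]
3. ∠VUZ = 70°  [same arc ZV]
4. ∠UVZ = 44°  [△ZVU]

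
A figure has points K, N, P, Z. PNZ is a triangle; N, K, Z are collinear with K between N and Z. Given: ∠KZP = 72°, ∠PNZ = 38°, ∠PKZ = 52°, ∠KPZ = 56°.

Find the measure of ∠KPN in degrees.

∠KPN = 14°

1. ∠KNP = 38°  [K on ray NZ]
2. ∠NKP = 128°  [linear pair at K on NZ]
3. ∠KPN = 14°  [△PNK]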